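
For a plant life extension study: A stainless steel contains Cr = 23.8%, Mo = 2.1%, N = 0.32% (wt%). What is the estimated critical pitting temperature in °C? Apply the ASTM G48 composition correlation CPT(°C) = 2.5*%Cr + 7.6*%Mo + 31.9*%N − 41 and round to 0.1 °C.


Apply the ASTM G48 empirical CPT estimate: CPT(°C) = 2.5*%Cr + 7.6*%Mo + 31.9*%N − 41
2.5*23.8 = 59.5; 7.6*2.1 = 15.96; 31.9*0.32 = 10.208
CPT = 59.5 + 15.96 + 10.208 − 41 = 44.668 °C
Rounded to 0.1 °C: CPT ≈ 44.7 °C

44.7 °C


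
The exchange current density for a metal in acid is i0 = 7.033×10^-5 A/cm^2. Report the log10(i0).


i0 = 7.033×10^-5 A/cm^2
log10(i0) = -4.153

-4.153


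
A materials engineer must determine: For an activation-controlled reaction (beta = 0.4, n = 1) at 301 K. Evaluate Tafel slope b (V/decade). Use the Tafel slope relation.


Apply the Tafel slope relation: b = 2.303*R*T/(beta*n*F)
Numerator: 2.303 * 8.314 * 301 = 5763.29
Denominator: 0.4 * 1 * 96485 = 38594.0
b = 5763.29 / 38594.0 = 0.1493 V/decade

0.1493 V/decade


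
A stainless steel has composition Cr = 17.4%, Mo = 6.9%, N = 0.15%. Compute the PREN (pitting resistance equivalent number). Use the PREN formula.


Apply the PREN formula: PREN = Cr + 3.3*Mo + 16*N
PREN = 17.4 + 3.3*6.9 + 16*0.15
PREN = 17.4 + 22.77 + 2.4 = 42.57

42.57


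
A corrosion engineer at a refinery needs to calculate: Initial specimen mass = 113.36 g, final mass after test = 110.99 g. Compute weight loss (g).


Weight loss = initial − final
WL = 113.36 − 110.99 = 2.37 g

2.37 g


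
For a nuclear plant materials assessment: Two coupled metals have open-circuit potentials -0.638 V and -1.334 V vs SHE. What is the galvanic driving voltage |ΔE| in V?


Driving voltage is the absolute potential difference.
|ΔE| = |-0.638 − (-1.334)| = 0.696 V

0.696 V


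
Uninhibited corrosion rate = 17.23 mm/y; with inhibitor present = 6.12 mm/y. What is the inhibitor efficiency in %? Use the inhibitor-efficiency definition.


Apply the inhibitor-efficiency definition: IE = (CR_blank − CR_inh)/CR_blank × 100
IE = (17.23 − 6.12) / 17.23 × 100
IE = 11.11 / 17.23 × 100 = 64.5 %

64.5 %


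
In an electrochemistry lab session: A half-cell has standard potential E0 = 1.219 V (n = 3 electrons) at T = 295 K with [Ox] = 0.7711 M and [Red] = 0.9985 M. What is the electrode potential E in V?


Apply the Nernst equation: E = E0 + (RT/nF)*ln([Ox]/[Red])
Step 1: RT/nF = 8.314*295/(3*96485) = 0.00847327 V
Step 2: [Ox]/[Red] = 0.7711/0.9985 = 0.772258
Step 3: ln(0.772258) = -0.258437
Step 4: correction = 0.00847327 * -0.258437 = -0.002 V
E = 1.219 + -0.002 = 1.217 V

1.217 V


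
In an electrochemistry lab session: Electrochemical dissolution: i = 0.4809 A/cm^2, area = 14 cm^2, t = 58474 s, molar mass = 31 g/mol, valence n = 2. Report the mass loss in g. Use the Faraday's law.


Apply Faraday's law: m = i*A*t*M / (n*F)
Total charge passed Q = i*A*t = 0.4809*14*58474 = 393682.0524 C
m = Q*M/(n*F) = 393682.0524*31/(2*96485) = 63.24374 g

63.24374 g


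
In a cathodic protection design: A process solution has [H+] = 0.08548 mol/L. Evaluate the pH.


pH = −log10[H+]
pH = −log10(0.08548) = 1.07

1.07


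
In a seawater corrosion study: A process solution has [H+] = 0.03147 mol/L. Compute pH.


pH = −log10[H+]
pH = −log10(0.03147) = 1.5

1.5


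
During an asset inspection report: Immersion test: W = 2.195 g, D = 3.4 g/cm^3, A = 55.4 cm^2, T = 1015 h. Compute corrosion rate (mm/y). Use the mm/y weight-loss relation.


Apply the mm/y weight-loss relation: CR = 87600 * W / (D * A * T)
Numerator: 87600 * 2.195 = 192282.0
Denominator: 3.4 * 55.4 * 1015 = 191185.4
CR = 192282.0 / 191185.4 = 1.005736 mm/y

1.005736 mm/y


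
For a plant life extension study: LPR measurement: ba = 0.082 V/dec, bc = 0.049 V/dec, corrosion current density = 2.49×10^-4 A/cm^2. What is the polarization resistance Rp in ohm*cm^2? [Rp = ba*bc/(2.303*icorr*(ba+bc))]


Apply the Stern-Geary equation: Rp = ba*bc / (2.303*icorr*(ba+bc))
ba*bc = 0.082*0.049 = 0.004018
ba+bc = 0.131; 2.303*icorr*(ba+bc) = 2.303*2.49×10^-4*0.131 = 7.5121557×10^-5
Rp = 0.004018 / 7.5121557×10^-5 = 53.5 ohm*cm^2

53.5 ohm*cm^2


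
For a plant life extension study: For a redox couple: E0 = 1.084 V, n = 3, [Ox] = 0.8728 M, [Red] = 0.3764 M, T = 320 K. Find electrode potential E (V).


Apply the Nernst equation: E = E0 + (RT/nF)*ln([Ox]/[Red])
Step 1: RT/nF = 8.314*320/(3*96485) = 0.00919134 V
Step 2: [Ox]/[Red] = 0.8728/0.3764 = 2.31881
Step 3: ln(2.31881) = 0.841054
Step 4: correction = 0.00919134 * 0.841054 = 0.0077 V
E = 1.084 + 0.0077 = 1.0917 V

1.0917 V


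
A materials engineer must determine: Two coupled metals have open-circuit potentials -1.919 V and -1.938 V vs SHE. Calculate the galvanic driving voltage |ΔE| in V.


Driving voltage is the absolute potential difference.
|ΔE| = |-1.919 − (-1.938)| = 0.019 V

0.019 V


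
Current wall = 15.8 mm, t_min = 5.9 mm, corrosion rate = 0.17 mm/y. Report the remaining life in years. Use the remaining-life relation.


Apply the remaining-life relation: RL = (t_current − t_min) / CR
RL = (15.8 − 5.9) / 0.17 = 9.9 / 0.17 = 58.2 years

58.2 years


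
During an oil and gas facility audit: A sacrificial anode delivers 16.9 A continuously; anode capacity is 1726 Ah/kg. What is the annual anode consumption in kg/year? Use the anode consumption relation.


Annual consumption = current * hours per year / capacity
Rate = 16.9 * 8760 / 1726 = 85.8 kg/year

85.8 kg/year


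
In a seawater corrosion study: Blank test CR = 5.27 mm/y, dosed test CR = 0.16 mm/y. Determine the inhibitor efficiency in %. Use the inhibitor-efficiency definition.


Apply the inhibitor-efficiency definition: IE = (CR_blank − CR_inh)/CR_blank × 100
IE = (5.27 − 0.16) / 5.27 × 100
IE = 5.11 / 5.27 × 100 = 97.0 %

97.0 %


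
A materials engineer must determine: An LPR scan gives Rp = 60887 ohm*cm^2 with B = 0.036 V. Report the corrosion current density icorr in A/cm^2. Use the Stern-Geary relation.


Apply the Stern-Geary relation: icorr = B / Rp
icorr = 0.036 / 60887 = 5.913×10^-7 A/cm^2

5.913×10^-7 A/cm^2


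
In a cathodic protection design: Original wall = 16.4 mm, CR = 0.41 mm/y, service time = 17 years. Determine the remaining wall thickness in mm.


Remaining wall = original − CR × time
t = 16.4 − 0.41*17 = 16.4 − 6.97 = 9.43 mm

9.43 mm


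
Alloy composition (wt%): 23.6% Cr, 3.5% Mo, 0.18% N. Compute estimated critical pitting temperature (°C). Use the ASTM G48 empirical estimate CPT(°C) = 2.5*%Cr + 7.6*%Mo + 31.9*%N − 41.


Apply the ASTM G48 empirical CPT estimate: CPT(°C) = 2.5*%Cr + 7.6*%Mo + 31.9*%N − 41
2.5*23.6 = 59; 7.6*3.5 = 26.6; 31.9*0.18 = 5.742
CPT = 59 + 26.6 + 5.742 − 41 = 50.342 °C
Rounded to 0.1 °C: CPT ≈ 50.3 °C

50.3 °C


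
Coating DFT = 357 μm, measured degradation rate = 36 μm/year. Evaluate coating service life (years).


Service life = thickness / degradation rate
Life = 357 / 36 = 9.9 years

9.9 years


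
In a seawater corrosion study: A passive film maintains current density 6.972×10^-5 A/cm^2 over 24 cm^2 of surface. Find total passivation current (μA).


I = i_pass * A, then convert A → μA (×10^6)
I = 6.972×10^-5 * 24 * 10^6 = 1673.28 μA

1673.28 μA


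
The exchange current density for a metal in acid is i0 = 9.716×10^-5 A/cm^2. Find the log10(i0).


i0 = 9.716×10^-5 A/cm^2
log10(i0) = -4.013

-4.013


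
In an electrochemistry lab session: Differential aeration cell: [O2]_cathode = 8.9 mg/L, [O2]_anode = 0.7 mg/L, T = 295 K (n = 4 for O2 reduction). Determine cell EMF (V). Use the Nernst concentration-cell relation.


Apply the Nernst concentration-cell relation: E = (RT/nF)*ln(C_cathode/C_anode)
RT/nF = 8.314*295/(4*96485) = 0.00635495 V
ln(8.9/0.7) = 2.54273
E = 0.00635495 * 2.54273 = 0.01616 V

0.01616 V


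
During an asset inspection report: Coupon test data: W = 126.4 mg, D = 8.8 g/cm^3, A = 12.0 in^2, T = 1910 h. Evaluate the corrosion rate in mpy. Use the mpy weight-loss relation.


Apply the mpy weight-loss relation: CR = 534 * W / (D * A * T)
Numerator: 534 * 126.4 = 67497.6
Denominator: 8.8 * 12.0 * 1910 = 201696.0
CR = 67497.6 / 201696.0 = 0.33465 mpy

0.33465 mpy


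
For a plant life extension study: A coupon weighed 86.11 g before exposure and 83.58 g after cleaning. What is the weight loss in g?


Weight loss = initial − final
WL = 86.11 − 83.58 = 2.53 g

2.53 g


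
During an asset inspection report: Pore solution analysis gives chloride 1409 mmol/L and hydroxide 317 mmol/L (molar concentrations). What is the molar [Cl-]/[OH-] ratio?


Threshold parameter = [Cl-] / [OH-] (molar basis; both in mmol/L, so units cancel)
Ratio = 1409 / 317 = 4.44

4.44


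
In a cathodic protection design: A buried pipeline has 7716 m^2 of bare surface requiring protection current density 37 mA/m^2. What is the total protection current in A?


I = area * current density, then convert mA → A (÷1000)
I = 7716 * 37 / 1000 = 285.49 A

285.49 A


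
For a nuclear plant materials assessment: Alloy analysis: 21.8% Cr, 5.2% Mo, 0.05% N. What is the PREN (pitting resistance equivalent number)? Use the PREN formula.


Apply the PREN formula: PREN = Cr + 3.3*Mo + 16*N
PREN = 21.8 + 3.3*5.2 + 16*0.05
PREN = 21.8 + 17.16 + 0.8 = 39.76

39.76


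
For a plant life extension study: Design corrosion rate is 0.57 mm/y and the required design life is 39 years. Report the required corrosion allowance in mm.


Corrosion allowance = CR × design life
CA = 0.57 * 39 = 22.23 mm

22.23 mm


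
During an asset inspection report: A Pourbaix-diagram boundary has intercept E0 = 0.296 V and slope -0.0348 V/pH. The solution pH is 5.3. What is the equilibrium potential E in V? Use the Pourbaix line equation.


Apply the Pourbaix line equation: E = E0 + slope*pH
E = 0.296 + (-0.0348)*5.3 = 0.296 + (-0.18444) = 0.11156 V
Rounded to 3 decimal places: E = 0.112 V

0.112 V


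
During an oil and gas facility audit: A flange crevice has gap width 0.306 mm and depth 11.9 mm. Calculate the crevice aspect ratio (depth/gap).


Aspect ratio = depth / gap
Ratio = 11.9 / 0.306 = 38.9

38.9


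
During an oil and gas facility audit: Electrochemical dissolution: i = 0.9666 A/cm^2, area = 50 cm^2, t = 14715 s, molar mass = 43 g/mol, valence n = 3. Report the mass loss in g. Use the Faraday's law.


Apply Faraday's law: m = i*A*t*M / (n*F)
Total charge passed Q = i*A*t = 0.9666*50*14715 = 711175.95 C
m = Q*M/(n*F) = 711175.95*43/(3*96485) = 105.649 g

105.649 g


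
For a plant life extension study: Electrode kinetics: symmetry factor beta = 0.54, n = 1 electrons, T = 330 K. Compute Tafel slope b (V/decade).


Apply the Tafel slope relation: b = 2.303*R*T/(beta*n*F)
Numerator: 2.303 * 8.314 * 330 = 6318.56
Denominator: 0.54 * 1 * 96485 = 52101.9
b = 6318.56 / 52101.9 = 0.1213 V/decade

0.1213 V/decade


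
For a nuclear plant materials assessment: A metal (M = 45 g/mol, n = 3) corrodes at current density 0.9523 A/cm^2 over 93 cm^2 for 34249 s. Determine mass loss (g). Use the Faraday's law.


Apply Faraday's law: m = i*A*t*M / (n*F)
Total charge passed Q = i*A*t = 0.9523*93*34249 = 3033225.0111 C
m = Q*M/(n*F) = 3033225.0111*45/(3*96485) = 471.559 g

471.559 g


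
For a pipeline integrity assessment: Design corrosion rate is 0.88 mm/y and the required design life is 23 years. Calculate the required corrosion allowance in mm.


Corrosion allowance = CR × design life
CA = 0.88 * 23 = 20.24 mm

20.24 mm


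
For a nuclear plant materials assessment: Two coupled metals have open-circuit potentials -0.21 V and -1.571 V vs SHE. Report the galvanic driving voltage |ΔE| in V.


Driving voltage is the absolute potential difference.
|ΔE| = |-0.21 − (-1.571)| = 1.361 V

1.361 V


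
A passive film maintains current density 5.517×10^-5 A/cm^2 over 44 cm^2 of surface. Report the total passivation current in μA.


I = i_pass * A, then convert A → μA (×10^6)
I = 5.517×10^-5 * 44 * 10^6 = 2427.48 μA

2427.48 μA


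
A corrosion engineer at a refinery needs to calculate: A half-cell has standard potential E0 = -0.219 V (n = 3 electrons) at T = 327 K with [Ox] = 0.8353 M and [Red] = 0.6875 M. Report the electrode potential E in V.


Apply the Nernst equation: E = E0 + (RT/nF)*ln([Ox]/[Red])
Step 1: RT/nF = 8.314*327/(3*96485) = 0.0093924 V
Step 2: [Ox]/[Red] = 0.8353/0.6875 = 1.214982
Step 3: ln(1.214982) = 0.194729
Step 4: correction = 0.0093924 * 0.194729 = 0.0018 V
E = -0.219 + 0.0018 = -0.2172 V

-0.2172 V


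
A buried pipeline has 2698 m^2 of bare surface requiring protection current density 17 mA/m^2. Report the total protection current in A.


I = area * current density, then convert mA → A (÷1000)
I = 2698 * 17 / 1000 = 45.87 A

45.87 A


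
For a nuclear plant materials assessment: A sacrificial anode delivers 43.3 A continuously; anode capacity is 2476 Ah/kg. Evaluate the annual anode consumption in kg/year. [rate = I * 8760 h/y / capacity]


Annual consumption = current * hours per year / capacity
Rate = 43.3 * 8760 / 2476 = 153.2 kg/year

153.2 kg/year


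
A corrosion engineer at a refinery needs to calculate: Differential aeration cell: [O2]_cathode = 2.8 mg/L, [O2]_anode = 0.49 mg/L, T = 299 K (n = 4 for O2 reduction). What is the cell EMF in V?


Apply the Nernst concentration-cell relation: E = (RT/nF)*ln(C_cathode/C_anode)
RT/nF = 8.314*299/(4*96485) = 0.00644112 V
ln(2.8/0.49) = 1.74297
E = 0.00644112 * 1.74297 = 0.01123 V

0.01123 V


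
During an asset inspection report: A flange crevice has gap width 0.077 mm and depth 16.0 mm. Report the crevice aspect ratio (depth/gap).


Aspect ratio = depth / gap
Ratio = 16.0 / 0.077 = 207.8

207.8


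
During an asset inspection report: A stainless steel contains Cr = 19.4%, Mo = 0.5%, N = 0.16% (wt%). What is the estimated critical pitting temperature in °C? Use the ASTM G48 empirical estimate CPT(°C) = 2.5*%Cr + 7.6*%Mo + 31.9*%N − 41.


Apply the ASTM G48 empirical CPT estimate: CPT(°C) = 2.5*%Cr + 7.6*%Mo + 31.9*%N − 41
2.5*19.4 = 48.5; 7.6*0.5 = 3.8; 31.9*0.16 = 5.104
CPT = 48.5 + 3.8 + 5.104 − 41 = 16.404 °C
Rounded to 0.1 °C: CPT ≈ 16.4 °C

16.4 °C


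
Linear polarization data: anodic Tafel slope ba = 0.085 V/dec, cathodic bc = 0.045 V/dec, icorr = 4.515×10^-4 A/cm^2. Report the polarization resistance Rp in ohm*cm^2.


Apply the Stern-Geary equation: Rp = ba*bc / (2.303*icorr*(ba+bc))
ba*bc = 0.085*0.045 = 0.003825
ba+bc = 0.13; 2.303*icorr*(ba+bc) = 2.303*4.515×10^-4*0.13 = 1.3517458×10^-4
Rp = 0.003825 / 1.3517458×10^-4 = 28.3 ohm*cm^2

28.3 ohm*cm^2


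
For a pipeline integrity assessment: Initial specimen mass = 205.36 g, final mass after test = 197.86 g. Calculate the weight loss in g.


Weight loss = initial − final
WL = 205.36 − 197.86 = 7.5 g

7.5 g


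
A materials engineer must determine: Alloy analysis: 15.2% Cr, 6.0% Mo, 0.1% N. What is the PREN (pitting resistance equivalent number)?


Apply the PREN formula: PREN = Cr + 3.3*Mo + 16*N
PREN = 15.2 + 3.3*6.0 + 16*0.1
PREN = 15.2 + 19.8 + 1.6 = 36.6

36.6


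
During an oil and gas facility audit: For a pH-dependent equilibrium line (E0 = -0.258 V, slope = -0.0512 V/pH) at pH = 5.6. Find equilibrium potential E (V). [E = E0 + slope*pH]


Apply the Pourbaix line equation: E = E0 + slope*pH
E = -0.258 + (-0.0512)*5.6 = -0.258 + (-0.28672) = -0.54472 V
Rounded to 3 decimal places: E = -0.545 V

-0.545 V


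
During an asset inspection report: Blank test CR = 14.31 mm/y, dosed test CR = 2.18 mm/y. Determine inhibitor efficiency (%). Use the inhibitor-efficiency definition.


Apply the inhibitor-efficiency definition: IE = (CR_blank − CR_inh)/CR_blank × 100
IE = (14.31 − 2.18) / 14.31 × 100
IE = 12.13 / 14.31 × 100 = 84.8 %

84.8 %


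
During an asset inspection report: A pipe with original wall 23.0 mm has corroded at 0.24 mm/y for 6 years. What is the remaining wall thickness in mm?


Remaining wall = original − CR × time
t = 23.0 − 0.24*6 = 23.0 − 1.44 = 21.56 mm

21.56 mm


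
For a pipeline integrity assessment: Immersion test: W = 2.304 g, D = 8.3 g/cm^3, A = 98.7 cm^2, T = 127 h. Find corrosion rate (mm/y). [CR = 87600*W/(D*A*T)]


Apply the mm/y weight-loss relation: CR = 87600 * W / (D * A * T)
Numerator: 87600 * 2.304 = 201830.4
Denominator: 8.3 * 98.7 * 127 = 104039.67
CR = 201830.4 / 104039.67 = 1.939937 mm/y

1.939937 mm/y


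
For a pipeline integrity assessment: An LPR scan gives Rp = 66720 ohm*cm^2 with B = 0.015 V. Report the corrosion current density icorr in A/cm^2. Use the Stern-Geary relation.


Apply the Stern-Geary relation: icorr = B / Rp
icorr = 0.015 / 66720 = 2.248×10^-7 A/cm^2

2.248×10^-7 A/cm^2


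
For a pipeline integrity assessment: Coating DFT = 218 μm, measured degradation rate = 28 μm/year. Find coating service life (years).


Service life = thickness / degradation rate
Life = 218 / 28 = 7.8 years

7.8 years


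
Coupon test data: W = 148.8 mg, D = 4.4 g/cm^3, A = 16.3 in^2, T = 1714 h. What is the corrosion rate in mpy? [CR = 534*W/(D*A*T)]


Apply the mpy weight-loss relation: CR = 534 * W / (D * A * T)
Numerator: 534 * 148.8 = 79459.2
Denominator: 4.4 * 16.3 * 1714 = 122928.08
CR = 79459.2 / 122928.08 = 0.64639 mpy

0.64639 mpy


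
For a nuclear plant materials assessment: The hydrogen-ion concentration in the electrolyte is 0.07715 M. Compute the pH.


pH = −log10[H+]
pH = −log10(0.07715) = 1.11

1.11


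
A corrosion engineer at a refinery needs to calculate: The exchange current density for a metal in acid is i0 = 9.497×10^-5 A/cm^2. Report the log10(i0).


i0 = 9.497×10^-5 A/cm^2
log10(i0) = -4.022

-4.022


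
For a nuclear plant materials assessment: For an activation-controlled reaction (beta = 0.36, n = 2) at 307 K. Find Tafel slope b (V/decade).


Apply the Tafel slope relation: b = 2.303*R*T/(beta*n*F)
Numerator: 2.303 * 8.314 * 307 = 5878.17
Denominator: 0.36 * 2 * 96485 = 69469.2
b = 5878.17 / 69469.2 = 0.0846 V/decade

0.0846 V/decade


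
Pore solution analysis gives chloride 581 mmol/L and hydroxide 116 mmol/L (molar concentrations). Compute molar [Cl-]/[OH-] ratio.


Threshold parameter = [Cl-] / [OH-] (molar basis; both in mmol/L, so units cancel)
Ratio = 581 / 116 = 5.01

5.01


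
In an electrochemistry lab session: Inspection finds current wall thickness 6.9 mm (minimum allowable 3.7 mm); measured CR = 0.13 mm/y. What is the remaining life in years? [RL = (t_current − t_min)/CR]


Apply the remaining-life relation: RL = (t_current − t_min) / CR
RL = (6.9 − 3.7) / 0.13 = 3.2 / 0.13 = 24.6 years

24.6 years


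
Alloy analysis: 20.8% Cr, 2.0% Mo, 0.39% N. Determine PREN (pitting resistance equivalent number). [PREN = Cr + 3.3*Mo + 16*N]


Apply the PREN formula: PREN = Cr + 3.3*Mo + 16*N
PREN = 20.8 + 3.3*2.0 + 16*0.39
PREN = 20.8 + 6.6 + 6.24 = 33.64

33.64


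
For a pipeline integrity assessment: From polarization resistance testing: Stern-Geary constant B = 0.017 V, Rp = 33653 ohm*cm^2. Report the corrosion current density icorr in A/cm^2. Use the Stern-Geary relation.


Apply the Stern-Geary relation: icorr = B / Rp
icorr = 0.017 / 33653 = 5.052×10^-7 A/cm^2

5.052×10^-7 A/cm^2


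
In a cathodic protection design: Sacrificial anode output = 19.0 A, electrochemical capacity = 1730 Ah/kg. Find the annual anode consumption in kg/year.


Annual consumption = current * hours per year / capacity
Rate = 19.0 * 8760 / 1730 = 96.2 kg/year

96.2 kg/year


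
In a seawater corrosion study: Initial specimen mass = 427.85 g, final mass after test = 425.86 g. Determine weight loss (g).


Weight loss = initial − final
WL = 427.85 − 425.86 = 1.99 g

1.99 g


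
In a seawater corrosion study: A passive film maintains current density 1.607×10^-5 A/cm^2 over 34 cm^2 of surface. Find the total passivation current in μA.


I = i_pass * A, then convert A → μA (×10^6)
I = 1.607×10^-5 * 34 * 10^6 = 546.38 μA

546.38 μA


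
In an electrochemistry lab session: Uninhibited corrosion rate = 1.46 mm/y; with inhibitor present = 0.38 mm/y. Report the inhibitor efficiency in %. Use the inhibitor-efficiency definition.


Apply the inhibitor-efficiency definition: IE = (CR_blank − CR_inh)/CR_blank × 100
IE = (1.46 − 0.38) / 1.46 × 100
IE = 1.08 / 1.46 × 100 = 74.0 %

74.0 %


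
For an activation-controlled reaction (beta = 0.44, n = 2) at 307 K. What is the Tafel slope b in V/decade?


Apply the Tafel slope relation: b = 2.303*R*T/(beta*n*F)
Numerator: 2.303 * 8.314 * 307 = 5878.17
Denominator: 0.44 * 2 * 96485 = 84906.8
b = 5878.17 / 84906.8 = 0.069 V/decade

0.069 V/decade


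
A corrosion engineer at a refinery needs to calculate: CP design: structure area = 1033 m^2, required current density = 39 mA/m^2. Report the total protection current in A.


I = area * current density, then convert mA → A (÷1000)
I = 1033 * 39 / 1000 = 40.29 A

40.29 A


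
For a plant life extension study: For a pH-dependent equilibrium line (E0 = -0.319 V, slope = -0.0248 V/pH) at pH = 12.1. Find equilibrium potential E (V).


Apply the Pourbaix line equation: E = E0 + slope*pH
E = -0.319 + (-0.0248)*12.1 = -0.319 + (-0.30008) = -0.61908 V
Rounded to 4 decimal places: E = -0.6191 V

-0.6191 V


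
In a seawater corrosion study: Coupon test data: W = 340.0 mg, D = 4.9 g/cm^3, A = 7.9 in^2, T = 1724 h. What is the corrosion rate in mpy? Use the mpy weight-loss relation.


Apply the mpy weight-loss relation: CR = 534 * W / (D * A * T)
Numerator: 534 * 340.0 = 181560.0
Denominator: 4.9 * 7.9 * 1724 = 66736.04
CR = 181560.0 / 66736.04 = 2.721 mpy

2.721 mpy


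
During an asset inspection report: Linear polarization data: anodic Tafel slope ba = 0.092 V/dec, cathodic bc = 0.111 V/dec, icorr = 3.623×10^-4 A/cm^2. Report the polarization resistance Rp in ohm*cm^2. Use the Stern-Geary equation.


Apply the Stern-Geary equation: Rp = ba*bc / (2.303*icorr*(ba+bc))
ba*bc = 0.092*0.111 = 0.010212
ba+bc = 0.203; 2.303*icorr*(ba+bc) = 2.303*3.623×10^-4*0.203 = 1.6937851×10^-4
Rp = 0.010212 / 1.6937851×10^-4 = 60.3 ohm*cm^2

60.3 ohm*cm^2


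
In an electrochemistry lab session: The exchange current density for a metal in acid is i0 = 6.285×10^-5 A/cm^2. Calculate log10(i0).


i0 = 6.285×10^-5 A/cm^2
log10(i0) = -4.202

-4.202


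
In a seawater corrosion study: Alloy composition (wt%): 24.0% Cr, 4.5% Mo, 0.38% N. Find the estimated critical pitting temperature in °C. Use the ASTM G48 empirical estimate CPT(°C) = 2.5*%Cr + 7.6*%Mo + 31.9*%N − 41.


Apply the ASTM G48 empirical CPT estimate: CPT(°C) = 2.5*%Cr + 7.6*%Mo + 31.9*%N − 41
2.5*24.0 = 60; 7.6*4.5 = 34.2; 31.9*0.38 = 12.122
CPT = 60 + 34.2 + 12.122 − 41 = 65.322 °C
Rounded to 0.1 °C: CPT ≈ 65.3 °C

65.3 °C


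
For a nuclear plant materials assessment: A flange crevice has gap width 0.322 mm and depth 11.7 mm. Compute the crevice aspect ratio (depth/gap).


Aspect ratio = depth / gap
Ratio = 11.7 / 0.322 = 36.3

36.3


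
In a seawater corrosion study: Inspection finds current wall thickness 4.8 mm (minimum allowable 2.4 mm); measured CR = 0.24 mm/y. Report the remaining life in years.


Apply the remaining-life relation: RL = (t_current − t_min) / CR
RL = (4.8 − 2.4) / 0.24 = 2.4 / 0.24 = 10.0 years

10.0 years


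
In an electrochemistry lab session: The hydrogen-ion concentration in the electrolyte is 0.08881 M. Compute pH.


pH = −log10[H+]
pH = −log10(0.08881) = 1.05

1.05


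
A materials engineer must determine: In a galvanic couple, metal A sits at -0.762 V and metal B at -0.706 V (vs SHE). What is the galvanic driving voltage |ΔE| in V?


Driving voltage is the absolute potential difference.
|ΔE| = |-0.762 − (-0.706)| = 0.056 V

0.056 V


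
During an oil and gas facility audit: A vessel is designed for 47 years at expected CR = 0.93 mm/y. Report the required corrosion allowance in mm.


Corrosion allowance = CR × design life
CA = 0.93 * 47 = 43.71 mm

43.71 mm


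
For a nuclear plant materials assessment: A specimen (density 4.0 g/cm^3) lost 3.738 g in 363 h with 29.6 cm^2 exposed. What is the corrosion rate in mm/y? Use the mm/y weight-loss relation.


Apply the mm/y weight-loss relation: CR = 87600 * W / (D * A * T)
Numerator: 87600 * 3.738 = 327448.8
Denominator: 4.0 * 29.6 * 363 = 42979.2
CR = 327448.8 / 42979.2 = 7.6188 mm/y

7.6188 mm/y


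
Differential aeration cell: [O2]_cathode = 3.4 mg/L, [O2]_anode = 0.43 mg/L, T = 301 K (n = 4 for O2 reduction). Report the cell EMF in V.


Apply the Nernst concentration-cell relation: E = (RT/nF)*ln(C_cathode/C_anode)
RT/nF = 8.314*301/(4*96485) = 0.0064842 V
ln(3.4/0.43) = 2.06775
E = 0.0064842 * 2.06775 = 0.01341 V

0.01341 V


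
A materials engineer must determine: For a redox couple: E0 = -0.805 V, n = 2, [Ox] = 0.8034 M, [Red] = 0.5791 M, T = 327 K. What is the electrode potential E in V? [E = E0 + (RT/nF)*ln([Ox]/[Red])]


Apply the Nernst equation: E = E0 + (RT/nF)*ln([Ox]/[Red])
Step 1: RT/nF = 8.314*327/(2*96485) = 0.0140886 V
Step 2: [Ox]/[Red] = 0.8034/0.5791 = 1.387325
Step 3: ln(1.387325) = 0.327377
Step 4: correction = 0.0140886 * 0.327377 = 0.0046 V
E = -0.805 + 0.0046 = -0.8004 V

-0.8004 V


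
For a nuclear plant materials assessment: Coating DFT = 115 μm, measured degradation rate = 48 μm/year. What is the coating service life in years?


Service life = thickness / degradation rate
Life = 115 / 48 = 2.4 years

2.4 years


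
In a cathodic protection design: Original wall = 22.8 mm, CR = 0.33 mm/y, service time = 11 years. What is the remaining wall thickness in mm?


Remaining wall = original − CR × time
t = 22.8 − 0.33*11 = 22.8 − 3.63 = 19.17 mm

19.17 mm


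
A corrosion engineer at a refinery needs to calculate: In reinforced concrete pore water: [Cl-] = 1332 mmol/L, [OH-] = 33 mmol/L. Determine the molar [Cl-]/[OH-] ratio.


Threshold parameter = [Cl-] / [OH-] (molar basis; both in mmol/L, so units cancel)
Ratio = 1332 / 33 = 40.36

40.36


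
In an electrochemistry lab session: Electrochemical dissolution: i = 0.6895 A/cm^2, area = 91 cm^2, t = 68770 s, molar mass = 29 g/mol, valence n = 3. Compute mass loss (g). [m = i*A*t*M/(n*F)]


Apply Faraday's law: m = i*A*t*M / (n*F)
Total charge passed Q = i*A*t = 0.6895*91*68770 = 4314939.265 C
m = Q*M/(n*F) = 4314939.265*29/(3*96485) = 432.3064 g

432.3064 g


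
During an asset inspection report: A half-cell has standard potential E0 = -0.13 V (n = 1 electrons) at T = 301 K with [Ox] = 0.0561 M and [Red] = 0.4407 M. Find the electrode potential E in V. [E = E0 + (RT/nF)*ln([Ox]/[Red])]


Apply the Nernst equation: E = E0 + (RT/nF)*ln([Ox]/[Red])
Step 1: RT/nF = 8.314*301/(1*96485) = 0.02593682 V
Step 2: [Ox]/[Red] = 0.0561/0.4407 = 0.127297
Step 3: ln(0.127297) = -2.061232
Step 4: correction = 0.02593682 * -2.061232 = -0.0535 V
E = -0.13 + -0.0535 = -0.1835 V

-0.1835 V


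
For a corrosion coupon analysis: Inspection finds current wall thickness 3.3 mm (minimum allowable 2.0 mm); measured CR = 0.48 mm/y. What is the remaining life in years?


Apply the remaining-life relation: RL = (t_current − t_min) / CR
RL = (3.3 − 2.0) / 0.48 = 1.3 / 0.48 = 2.7 years

2.7 years


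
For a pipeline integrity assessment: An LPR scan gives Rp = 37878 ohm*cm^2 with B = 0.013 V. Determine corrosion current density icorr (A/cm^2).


Apply the Stern-Geary relation: icorr = B / Rp
icorr = 0.013 / 37878 = 3.432×10^-7 A/cm^2

3.432×10^-7 A/cm^2


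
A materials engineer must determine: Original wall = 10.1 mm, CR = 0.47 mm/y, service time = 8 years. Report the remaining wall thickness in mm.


Remaining wall = original − CR × time
t = 10.1 − 0.47*8 = 10.1 − 3.76 = 6.34 mm

6.34 mm


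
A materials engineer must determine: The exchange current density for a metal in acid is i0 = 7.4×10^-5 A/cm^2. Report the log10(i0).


i0 = 7.4×10^-5 A/cm^2
log10(i0) = -4.131

-4.131


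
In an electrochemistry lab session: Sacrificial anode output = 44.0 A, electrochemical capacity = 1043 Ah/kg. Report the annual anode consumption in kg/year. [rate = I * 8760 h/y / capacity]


Annual consumption = current * hours per year / capacity
Rate = 44.0 * 8760 / 1043 = 369.5 kg/year

369.5 kg/year


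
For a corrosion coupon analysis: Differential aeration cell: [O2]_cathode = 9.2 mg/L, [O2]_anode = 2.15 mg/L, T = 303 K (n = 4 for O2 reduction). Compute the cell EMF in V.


Apply the Nernst concentration-cell relation: E = (RT/nF)*ln(C_cathode/C_anode)
RT/nF = 8.314*303/(4*96485) = 0.00652729 V
ln(9.2/2.15) = 1.45374
E = 0.00652729 * 1.45374 = 0.00949 V

0.00949 V


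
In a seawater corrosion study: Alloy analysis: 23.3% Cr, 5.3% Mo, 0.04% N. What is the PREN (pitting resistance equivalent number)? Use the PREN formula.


Apply the PREN formula: PREN = Cr + 3.3*Mo + 16*N
PREN = 23.3 + 3.3*5.3 + 16*0.04
PREN = 23.3 + 17.49 + 0.64 = 41.43

41.43


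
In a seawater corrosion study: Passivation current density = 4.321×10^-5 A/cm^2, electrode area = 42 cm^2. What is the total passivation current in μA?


I = i_pass * A, then convert A → μA (×10^6)
I = 4.321×10^-5 * 42 * 10^6 = 1814.82 μA

1814.82 μA


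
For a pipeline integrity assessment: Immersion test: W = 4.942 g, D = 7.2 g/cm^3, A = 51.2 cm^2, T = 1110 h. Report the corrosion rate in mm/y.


Apply the mm/y weight-loss relation: CR = 87600 * W / (D * A * T)
Numerator: 87600 * 4.942 = 432919.2
Denominator: 7.2 * 51.2 * 1110 = 409190.4
CR = 432919.2 / 409190.4 = 1.058 mm/y

1.058 mm/y


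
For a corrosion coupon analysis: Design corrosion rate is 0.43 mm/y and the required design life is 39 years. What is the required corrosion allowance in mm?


Corrosion allowance = CR × design life
CA = 0.43 * 39 = 16.77 mm

16.77 mm


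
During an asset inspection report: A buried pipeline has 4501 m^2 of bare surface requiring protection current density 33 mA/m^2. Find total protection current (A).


I = area * current density, then convert mA → A (÷1000)
I = 4501 * 33 / 1000 = 148.53 A

148.53 A


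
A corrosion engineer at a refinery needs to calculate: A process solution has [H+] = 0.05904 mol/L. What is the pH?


pH = −log10[H+]
pH = −log10(0.05904) = 1.23

1.23


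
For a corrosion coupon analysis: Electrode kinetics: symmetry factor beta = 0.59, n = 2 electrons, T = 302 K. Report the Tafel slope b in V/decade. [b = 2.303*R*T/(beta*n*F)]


Apply the Tafel slope relation: b = 2.303*R*T/(beta*n*F)
Numerator: 2.303 * 8.314 * 302 = 5782.44
Denominator: 0.59 * 2 * 96485 = 113852.3
b = 5782.44 / 113852.3 = 0.0508 V/decade

0.0508 V/decade


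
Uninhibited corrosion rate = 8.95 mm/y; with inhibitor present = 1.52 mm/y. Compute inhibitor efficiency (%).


Apply the inhibitor-efficiency definition: IE = (CR_blank − CR_inh)/CR_blank × 100
IE = (8.95 − 1.52) / 8.95 × 100
IE = 7.43 / 8.95 × 100 = 83.0 %

83.0 %


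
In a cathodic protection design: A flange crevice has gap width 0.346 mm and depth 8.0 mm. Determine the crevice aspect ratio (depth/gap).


Aspect ratio = depth / gap
Ratio = 8.0 / 0.346 = 23.1

23.1


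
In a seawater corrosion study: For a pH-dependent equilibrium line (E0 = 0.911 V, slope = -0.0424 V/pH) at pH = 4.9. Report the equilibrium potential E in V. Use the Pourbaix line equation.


Apply the Pourbaix line equation: E = E0 + slope*pH
E = 0.911 + (-0.0424)*4.9 = 0.911 + (-0.20776) = 0.70324 V
Rounded to 4 decimal places: E = 0.7032 V

0.7032 V


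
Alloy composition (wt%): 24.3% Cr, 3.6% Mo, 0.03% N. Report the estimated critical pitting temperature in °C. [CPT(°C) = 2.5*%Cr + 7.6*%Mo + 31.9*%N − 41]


Apply the ASTM G48 empirical CPT estimate: CPT(°C) = 2.5*%Cr + 7.6*%Mo + 31.9*%N − 41
2.5*24.3 = 60.75; 7.6*3.6 = 27.36; 31.9*0.03 = 0.957
CPT = 60.75 + 27.36 + 0.957 − 41 = 48.067 °C
Rounded to 0.1 °C: CPT ≈ 48.1 °C

48.1 °C


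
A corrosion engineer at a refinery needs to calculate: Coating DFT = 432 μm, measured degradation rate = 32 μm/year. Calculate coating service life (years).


Service life = thickness / degradation rate
Life = 432 / 32 = 13.5 years

13.5 years


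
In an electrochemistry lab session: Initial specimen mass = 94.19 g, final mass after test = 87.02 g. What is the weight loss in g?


Weight loss = initial − final
WL = 94.19 − 87.02 = 7.17 g

7.17 g


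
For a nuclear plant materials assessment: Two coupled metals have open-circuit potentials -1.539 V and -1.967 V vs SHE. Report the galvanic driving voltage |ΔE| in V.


Driving voltage is the absolute potential difference.
|ΔE| = |-1.539 − (-1.967)| = 0.428 V

0.428 V


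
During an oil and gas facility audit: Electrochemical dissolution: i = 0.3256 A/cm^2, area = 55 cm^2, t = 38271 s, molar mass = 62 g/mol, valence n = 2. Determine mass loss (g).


Apply Faraday's law: m = i*A*t*M / (n*F)
Total charge passed Q = i*A*t = 0.3256*55*38271 = 685357.068 C
m = Q*M/(n*F) = 685357.068*62/(2*96485) = 220.20075 g

220.20075 g


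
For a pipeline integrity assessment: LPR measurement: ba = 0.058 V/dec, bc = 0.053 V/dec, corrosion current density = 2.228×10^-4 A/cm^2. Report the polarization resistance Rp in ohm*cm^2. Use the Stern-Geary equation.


Apply the Stern-Geary equation: Rp = ba*bc / (2.303*icorr*(ba+bc))
ba*bc = 0.058*0.053 = 0.003074
ba+bc = 0.111; 2.303*icorr*(ba+bc) = 2.303*2.228×10^-4*0.111 = 5.6955032×10^-5
Rp = 0.003074 / 5.6955032×10^-5 = 53.97 ohm*cm^2

53.97 ohm*cm^2


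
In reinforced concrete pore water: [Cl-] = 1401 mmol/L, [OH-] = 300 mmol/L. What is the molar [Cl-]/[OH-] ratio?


Threshold parameter = [Cl-] / [OH-] (molar basis; both in mmol/L, so units cancel)
Ratio = 1401 / 300 = 4.67

4.67


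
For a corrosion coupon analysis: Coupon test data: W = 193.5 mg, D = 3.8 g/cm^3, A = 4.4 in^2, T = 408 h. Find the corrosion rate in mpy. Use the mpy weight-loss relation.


Apply the mpy weight-loss relation: CR = 534 * W / (D * A * T)
Numerator: 534 * 193.5 = 103329.0
Denominator: 3.8 * 4.4 * 408 = 6821.76
CR = 103329.0 / 6821.76 = 15.147 mpy

15.147 mpy


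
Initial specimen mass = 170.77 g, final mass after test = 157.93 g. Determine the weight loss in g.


Weight loss = initial − final
WL = 170.77 − 157.93 = 12.84 g

12.84 g


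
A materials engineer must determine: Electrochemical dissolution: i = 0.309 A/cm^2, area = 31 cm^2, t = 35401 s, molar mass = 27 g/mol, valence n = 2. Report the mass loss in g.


Apply Faraday's law: m = i*A*t*M / (n*F)
Total charge passed Q = i*A*t = 0.309*31*35401 = 339106.179 C
m = Q*M/(n*F) = 339106.179*27/(2*96485) = 47.4471 g

47.4471 g


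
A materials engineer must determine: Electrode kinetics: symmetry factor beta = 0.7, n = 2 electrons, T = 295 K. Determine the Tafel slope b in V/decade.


Apply the Tafel slope relation: b = 2.303*R*T/(beta*n*F)
Numerator: 2.303 * 8.314 * 295 = 5648.41
Denominator: 0.7 * 2 * 96485 = 135079.0
b = 5648.41 / 135079.0 = 0.0418 V/decade

0.0418 V/decade


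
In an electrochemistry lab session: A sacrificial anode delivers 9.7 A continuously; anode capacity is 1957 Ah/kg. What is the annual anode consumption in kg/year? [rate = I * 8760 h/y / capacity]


Annual consumption = current * hours per year / capacity
Rate = 9.7 * 8760 / 1957 = 43.4 kg/year

43.4 kg/year


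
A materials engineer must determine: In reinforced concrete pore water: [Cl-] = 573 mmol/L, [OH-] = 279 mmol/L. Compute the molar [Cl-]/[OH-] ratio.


Threshold parameter = [Cl-] / [OH-] (molar basis; both in mmol/L, so units cancel)
Ratio = 573 / 279 = 2.05

2.05


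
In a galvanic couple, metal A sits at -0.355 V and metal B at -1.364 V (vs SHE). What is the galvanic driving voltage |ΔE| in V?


Driving voltage is the absolute potential difference.
|ΔE| = |-0.355 − (-1.364)| = 1.009 V

1.009 V


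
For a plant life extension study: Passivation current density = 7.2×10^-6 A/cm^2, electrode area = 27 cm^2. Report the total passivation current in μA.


I = i_pass * A, then convert A → μA (×10^6)
I = 7.2×10^-6 * 27 * 10^6 = 194.4 μA

194.4 μA


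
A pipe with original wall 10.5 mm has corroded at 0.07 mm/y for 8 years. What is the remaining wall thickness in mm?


Remaining wall = original − CR × time
t = 10.5 − 0.07*8 = 10.5 − 0.56 = 9.94 mm

9.94 mm


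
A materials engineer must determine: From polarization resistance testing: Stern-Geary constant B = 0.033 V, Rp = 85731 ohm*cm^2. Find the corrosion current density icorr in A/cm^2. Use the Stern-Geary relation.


Apply the Stern-Geary relation: icorr = B / Rp
icorr = 0.033 / 85731 = 3.849×10^-7 A/cm^2

3.849×10^-7 A/cm^2


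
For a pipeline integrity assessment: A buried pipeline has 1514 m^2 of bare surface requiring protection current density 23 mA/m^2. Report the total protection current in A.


I = area * current density, then convert mA → A (÷1000)
I = 1514 * 23 / 1000 = 34.82 A

34.82 A


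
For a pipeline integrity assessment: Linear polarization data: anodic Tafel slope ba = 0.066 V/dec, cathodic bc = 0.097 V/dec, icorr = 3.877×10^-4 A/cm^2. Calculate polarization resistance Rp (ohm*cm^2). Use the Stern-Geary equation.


Apply the Stern-Geary equation: Rp = ba*bc / (2.303*icorr*(ba+bc))
ba*bc = 0.066*0.097 = 0.006402
ba+bc = 0.163; 2.303*icorr*(ba+bc) = 2.303*3.877×10^-4*0.163 = 1.4553832×10^-4
Rp = 0.006402 / 1.4553832×10^-4 = 44.0 ohm*cm^2

44.0 ohm*cm^2


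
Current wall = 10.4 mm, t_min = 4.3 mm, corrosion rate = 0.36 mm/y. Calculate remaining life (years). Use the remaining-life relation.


Apply the remaining-life relation: RL = (t_current − t_min) / CR
RL = (10.4 − 4.3) / 0.36 = 6.1 / 0.36 = 16.9 years

16.9 years


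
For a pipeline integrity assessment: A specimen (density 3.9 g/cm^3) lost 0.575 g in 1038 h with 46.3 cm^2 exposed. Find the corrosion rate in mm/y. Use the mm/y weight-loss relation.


Apply the mm/y weight-loss relation: CR = 87600 * W / (D * A * T)
Numerator: 87600 * 0.575 = 50370.0
Denominator: 3.9 * 46.3 * 1038 = 187431.66
CR = 50370.0 / 187431.66 = 0.2687 mm/y

0.2687 mm/y


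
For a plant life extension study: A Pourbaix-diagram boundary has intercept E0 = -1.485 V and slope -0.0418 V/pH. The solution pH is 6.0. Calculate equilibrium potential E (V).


Apply the Pourbaix line equation: E = E0 + slope*pH
E = -1.485 + (-0.0418)*6.0 = -1.485 + (-0.2508) = -1.7358 V
Rounded to 3 decimal places: E = -1.736 V

-1.736 V


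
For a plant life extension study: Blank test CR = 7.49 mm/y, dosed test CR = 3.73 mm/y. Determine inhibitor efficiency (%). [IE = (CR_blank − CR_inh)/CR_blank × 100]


Apply the inhibitor-efficiency definition: IE = (CR_blank − CR_inh)/CR_blank × 100
IE = (7.49 − 3.73) / 7.49 × 100
IE = 3.76 / 7.49 × 100 = 50.2 %

50.2 %


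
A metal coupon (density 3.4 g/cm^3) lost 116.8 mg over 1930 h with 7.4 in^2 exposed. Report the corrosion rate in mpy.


Apply the mpy weight-loss relation: CR = 534 * W / (D * A * T)
Numerator: 534 * 116.8 = 62371.2
Denominator: 3.4 * 7.4 * 1930 = 48558.8
CR = 62371.2 / 48558.8 = 1.2844 mpy

1.2844 mpy


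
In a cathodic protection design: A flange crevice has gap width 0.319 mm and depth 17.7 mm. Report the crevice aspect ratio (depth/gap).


Aspect ratio = depth / gap
Ratio = 17.7 / 0.319 = 55.5

55.5


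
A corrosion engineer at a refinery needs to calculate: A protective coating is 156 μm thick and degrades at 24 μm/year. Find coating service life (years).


Service life = thickness / degradation rate
Life = 156 / 24 = 6.5 years

6.5 years


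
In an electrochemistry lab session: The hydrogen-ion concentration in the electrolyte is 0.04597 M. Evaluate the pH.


pH = −log10[H+]
pH = −log10(0.04597) = 1.34

1.34
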